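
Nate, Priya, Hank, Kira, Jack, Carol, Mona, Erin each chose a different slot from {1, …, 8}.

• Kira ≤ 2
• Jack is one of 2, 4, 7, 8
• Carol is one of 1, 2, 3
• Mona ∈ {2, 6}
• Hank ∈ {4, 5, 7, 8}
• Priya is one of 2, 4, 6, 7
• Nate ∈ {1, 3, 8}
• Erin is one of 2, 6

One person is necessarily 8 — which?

Nate

The 8 variables together cover exactly {1, 2, 3, 4, 5, 6, 7, 8} — 8 values for 8 variables — and 5 appears only in Hank's list, so Hank = 5.
The 2 variables Mona and Erin are confined to {2, 6}, which locks those values in; drop them from Priya, Kira, Jack, Carol.
Kira has just one choice, so Kira = 1. Eliminate 1 elsewhere: Nate, Carol.
Carol's domain is down to {3}, so Carol = 3. Strike 3 from Nate.
So 8 goes to Nate.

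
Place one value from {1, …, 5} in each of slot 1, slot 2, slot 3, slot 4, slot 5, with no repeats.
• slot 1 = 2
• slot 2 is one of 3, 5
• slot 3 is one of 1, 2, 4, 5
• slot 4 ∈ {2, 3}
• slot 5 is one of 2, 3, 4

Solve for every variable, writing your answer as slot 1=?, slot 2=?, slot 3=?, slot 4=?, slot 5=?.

slot 1=2, slot 2=5, slot 3=1, slot 4=3, slot 5=4

slot 1 has just one choice, so slot 1 = 2. Strike 2 from slot 3, slot 4, slot 5.
That leaves slot 4 = 3. So slot 2, slot 5 can't be 3.
slot 5 has just one choice, so slot 5 = 4. So slot 3 can't be 4.
slot 2 has just one choice, so slot 2 = 5. Remove 5 from slot 3.
That leaves slot 3 = 1.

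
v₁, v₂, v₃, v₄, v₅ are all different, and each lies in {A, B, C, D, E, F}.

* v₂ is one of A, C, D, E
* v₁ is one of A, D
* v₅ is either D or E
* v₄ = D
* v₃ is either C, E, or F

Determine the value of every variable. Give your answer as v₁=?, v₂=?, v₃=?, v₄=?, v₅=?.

v₄ has just one choice, so v₄ = D. Strike D from v₁, v₂, v₅.
That leaves v₅ = E. Remove E from v₂, v₃.
v₁'s domain is down to {A}, so v₁ = A. Strike A from v₂.
v₂ has just one choice, so v₂ = C. Remove C from v₃.
v₃ has just one choice, so v₃ = F.

v₁=A, v₂=C, v₃=F, v₄=D, v₅=E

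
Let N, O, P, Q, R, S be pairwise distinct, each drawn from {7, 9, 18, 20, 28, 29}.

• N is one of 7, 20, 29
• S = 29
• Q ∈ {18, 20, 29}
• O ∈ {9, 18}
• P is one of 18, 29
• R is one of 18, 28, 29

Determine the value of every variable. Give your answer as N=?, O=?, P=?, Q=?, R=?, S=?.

N=7, O=9, P=18, Q=20, R=28, S=29

S's domain is down to {29}, so S = 29. So N, P, Q, R can't be 29.
That leaves P = 18. Strike 18 from O, Q, R.
That leaves Q = 20. Remove 20 from N.
That leaves R = 28.
That leaves N = 7.
O's domain is down to {9}, so O = 9.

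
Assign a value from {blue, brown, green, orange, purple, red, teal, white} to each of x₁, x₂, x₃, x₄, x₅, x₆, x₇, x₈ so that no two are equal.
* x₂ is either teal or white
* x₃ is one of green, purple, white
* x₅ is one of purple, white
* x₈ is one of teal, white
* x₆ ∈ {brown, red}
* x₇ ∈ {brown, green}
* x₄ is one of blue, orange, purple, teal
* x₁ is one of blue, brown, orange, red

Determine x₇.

x₂ and x₈ share exactly the 2 values {teal, white}; by pigeonhole those values go to them, so strike teal, white from x₃, x₄, x₅.
That leaves x₅ = purple. Strike purple from x₃, x₄.
x₃ has just one choice, so x₃ = green. Eliminate green elsewhere: x₇.
So x₇ = brown.

brown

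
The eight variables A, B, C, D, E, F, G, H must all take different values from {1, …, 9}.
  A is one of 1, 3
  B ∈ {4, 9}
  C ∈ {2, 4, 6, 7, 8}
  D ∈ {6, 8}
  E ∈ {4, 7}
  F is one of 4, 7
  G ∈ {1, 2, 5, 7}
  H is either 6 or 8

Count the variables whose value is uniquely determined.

2

D and H share exactly the 2 values {6, 8}; by pigeonhole those values go to them, so strike 6, 8 from C.
E and F share exactly the 2 values {4, 7}; by pigeonhole those values go to them, so strike 4, 7 from B, C, G.
B must be 9 (only option left).
That leaves C = 2. Eliminate 2 elsewhere: G.
Determined: B=9, C=2. The other variables each still have more than one consistent value. That makes 2.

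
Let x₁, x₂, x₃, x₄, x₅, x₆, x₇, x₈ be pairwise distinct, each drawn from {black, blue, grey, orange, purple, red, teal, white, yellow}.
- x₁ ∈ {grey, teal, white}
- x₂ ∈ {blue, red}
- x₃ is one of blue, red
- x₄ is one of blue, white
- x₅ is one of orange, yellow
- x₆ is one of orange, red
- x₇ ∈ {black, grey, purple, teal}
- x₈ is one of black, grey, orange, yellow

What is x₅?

x₂ and x₃ share exactly the 2 values {blue, red}; by pigeonhole those values go to them, so strike blue, red from x₄, x₆.
x₄'s domain is down to {white}, so x₄ = white. Strike white from x₁.
x₆'s domain is down to {orange}, so x₆ = orange. Eliminate orange elsewhere: x₅, x₈.
So x₅ = yellow.

yellow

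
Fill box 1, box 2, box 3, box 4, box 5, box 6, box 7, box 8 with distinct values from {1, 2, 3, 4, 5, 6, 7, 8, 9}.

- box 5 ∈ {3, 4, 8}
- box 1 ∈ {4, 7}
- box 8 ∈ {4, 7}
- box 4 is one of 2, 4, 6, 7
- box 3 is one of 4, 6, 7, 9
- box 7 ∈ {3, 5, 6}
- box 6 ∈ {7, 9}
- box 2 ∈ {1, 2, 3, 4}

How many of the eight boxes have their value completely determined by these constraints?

box 1 and box 8 between them cover only {4, 7} — a naked pair. Remove those values from box 2, box 3, box 4, box 5, box 6.
box 6's domain is down to {9}, so box 6 = 9. So box 3 can't be 9.
box 3 has just one choice, so box 3 = 6. Strike 6 from box 4, box 7.
box 4 must be 2 (only option left). Strike 2 from box 2.
Determined: box 3=6, box 4=2, box 6=9. The other boxes each still have more than one consistent value. That makes 3.

3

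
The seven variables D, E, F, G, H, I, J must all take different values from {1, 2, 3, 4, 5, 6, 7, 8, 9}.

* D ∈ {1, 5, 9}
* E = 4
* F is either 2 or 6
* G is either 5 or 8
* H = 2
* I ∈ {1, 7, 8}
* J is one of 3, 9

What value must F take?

E's domain is down to {4}, so E = 4.
H must be 2 (only option left). Strike 2 from F.
So F = 6.

6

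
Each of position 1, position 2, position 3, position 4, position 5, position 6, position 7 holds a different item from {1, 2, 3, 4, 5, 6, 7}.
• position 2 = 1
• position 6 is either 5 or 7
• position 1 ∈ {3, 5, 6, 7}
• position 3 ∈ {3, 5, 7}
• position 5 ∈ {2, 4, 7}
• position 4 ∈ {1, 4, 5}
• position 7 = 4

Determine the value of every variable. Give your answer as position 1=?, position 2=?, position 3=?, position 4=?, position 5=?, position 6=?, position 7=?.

position 2's domain is down to {1}, so position 2 = 1. Eliminate 1 elsewhere: position 4.
position 7 has just one choice, so position 7 = 4. So position 4, position 5 can't be 4.
position 4's domain is down to {5}, so position 4 = 5. Strike 5 from position 1, position 3, position 6.
position 6 has just one choice, so position 6 = 7. Eliminate 7 elsewhere: position 1, position 3, position 5.
position 3 must be 3 (only option left). Eliminate 3 elsewhere: position 1.
That leaves position 5 = 2.
position 1's domain is down to {6}, so position 1 = 6.

position 1=6, position 2=1, position 3=3, position 4=5, position 5=2, position 6=7, position 7=4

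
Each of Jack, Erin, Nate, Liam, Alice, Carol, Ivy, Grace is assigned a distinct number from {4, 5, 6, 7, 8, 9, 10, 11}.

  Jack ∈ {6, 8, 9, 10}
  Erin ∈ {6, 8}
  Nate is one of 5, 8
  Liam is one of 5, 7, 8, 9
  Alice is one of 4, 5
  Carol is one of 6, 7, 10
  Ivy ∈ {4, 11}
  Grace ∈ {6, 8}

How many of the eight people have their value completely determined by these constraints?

3

The 8 variables together cover exactly {4, 5, 6, 7, 8, 9, 10, 11} — 8 values for 8 variables — and 11 appears only in Ivy's list, so Ivy = 11.
The 7 still-open variables together cover exactly {4, 5, 6, 7, 8, 9, 10} — 7 values for 7 variables — and 4 appears only in Alice's list, so Alice = 4.
The 2 variables Erin and Grace are confined to {6, 8}, which locks those values in; drop them from Jack, Nate, Liam, Carol.
Nate has just one choice, so Nate = 5. So Liam can't be 5.
Determined: Nate=5, Alice=4, Ivy=11. The other people each still have more than one consistent value. That makes 3.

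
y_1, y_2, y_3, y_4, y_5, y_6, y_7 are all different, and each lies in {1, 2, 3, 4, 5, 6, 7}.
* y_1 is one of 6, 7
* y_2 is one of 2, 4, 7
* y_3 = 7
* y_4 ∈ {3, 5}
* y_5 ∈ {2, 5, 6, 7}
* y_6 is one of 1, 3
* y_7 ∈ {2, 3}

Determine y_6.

1

y_3 has just one choice, so y_3 = 7. Remove 7 from y_1, y_2, y_5.
y_1's domain is down to {6}, so y_1 = 6. Strike 6 from y_5.
The 5 still-open variables together cover exactly {1, 2, 3, 4, 5} — 5 values for 5 variables — and 1 appears only in y_6's list, so y_6 = 1.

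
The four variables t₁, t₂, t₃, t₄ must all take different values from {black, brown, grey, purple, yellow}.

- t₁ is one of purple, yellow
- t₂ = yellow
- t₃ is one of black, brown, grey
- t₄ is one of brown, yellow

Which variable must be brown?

t₄

t₂ must be yellow (only option left). Eliminate yellow elsewhere: t₁, t₄.
So brown goes to t₄.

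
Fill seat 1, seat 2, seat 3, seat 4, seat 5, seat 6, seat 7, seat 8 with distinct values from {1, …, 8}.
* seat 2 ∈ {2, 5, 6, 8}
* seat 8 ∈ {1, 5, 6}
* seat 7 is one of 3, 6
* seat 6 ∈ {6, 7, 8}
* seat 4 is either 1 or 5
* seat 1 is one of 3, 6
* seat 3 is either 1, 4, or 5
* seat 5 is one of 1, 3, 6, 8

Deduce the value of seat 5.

The 8 variables together cover exactly {1, 2, 3, 4, 5, 6, 7, 8} — 8 values for 8 variables — and 2 appears only in seat 2's list, so seat 2 = 2.
The 7 still-open variables draw from only 7 values {1, 3, 4, 5, 6, 7, 8}, so each is used; only seat 3 can be 4, hence seat 3 = 4.
The 6 still-open variables together cover exactly {1, 3, 5, 6, 7, 8} — 6 values for 6 variables — and 7 appears only in seat 6's list, so seat 6 = 7.
The 5 still-open variables draw from only 5 values {1, 3, 5, 6, 8}, so each is used; only seat 5 can be 8, hence seat 5 = 8.

8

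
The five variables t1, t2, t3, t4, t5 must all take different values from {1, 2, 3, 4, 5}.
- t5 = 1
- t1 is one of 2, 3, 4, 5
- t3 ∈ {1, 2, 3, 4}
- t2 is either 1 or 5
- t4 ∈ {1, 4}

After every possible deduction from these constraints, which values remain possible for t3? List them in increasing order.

2, 3

t5 must be 1 (only option left). Remove 1 from t2, t3, t4.
t2 must be 5 (only option left). Eliminate 5 elsewhere: t1.
t4 must be 4 (only option left). So t1, t3 can't be 4.
No further eliminations apply; t3 can still be any of 2, 3.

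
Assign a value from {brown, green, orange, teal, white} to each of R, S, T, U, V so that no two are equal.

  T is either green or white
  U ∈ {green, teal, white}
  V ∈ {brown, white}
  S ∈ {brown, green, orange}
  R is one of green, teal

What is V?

The 5 variables together cover exactly {brown, green, orange, teal, white} — 5 values for 5 variables — and orange appears only in S's list, so S = orange.
The 4 still-open variables draw from only 4 values {brown, green, teal, white}, so each is used; only V can be brown, hence V = brown.

brown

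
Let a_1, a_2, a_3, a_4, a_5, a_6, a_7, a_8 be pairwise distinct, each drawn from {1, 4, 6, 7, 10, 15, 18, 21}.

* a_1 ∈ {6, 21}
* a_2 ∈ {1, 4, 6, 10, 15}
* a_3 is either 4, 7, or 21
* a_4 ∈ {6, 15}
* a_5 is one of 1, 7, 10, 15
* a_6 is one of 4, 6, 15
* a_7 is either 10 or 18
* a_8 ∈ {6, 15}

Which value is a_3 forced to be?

7

The 8 variables draw from only 8 values {1, 4, 6, 7, 10, 15, 18, 21}, so each is used; only a_7 can be 18, hence a_7 = 18.
The 2 variables a_4 and a_8 are confined to {6, 15}, which locks those values in; drop them from a_1, a_2, a_5, a_6.
a_1 has just one choice, so a_1 = 21. Remove 21 from a_3.
a_6 has just one choice, so a_6 = 4. Strike 4 from a_2, a_3.
So a_3 = 7.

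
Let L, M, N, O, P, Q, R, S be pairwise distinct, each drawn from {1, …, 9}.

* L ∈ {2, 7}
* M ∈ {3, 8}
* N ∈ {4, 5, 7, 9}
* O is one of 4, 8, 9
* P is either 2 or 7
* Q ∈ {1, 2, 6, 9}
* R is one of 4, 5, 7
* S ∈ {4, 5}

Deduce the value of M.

3

L and P share exactly the 2 values {2, 7}; by pigeonhole those values go to them, so strike 2, 7 from N, Q, R.
R and S share exactly the 2 values {4, 5}; by pigeonhole those values go to them, so strike 4, 5 from N, O.
That leaves N = 9. Eliminate 9 elsewhere: O, Q.
O's domain is down to {8}, so O = 8. Eliminate 8 elsewhere: M.
So M = 3.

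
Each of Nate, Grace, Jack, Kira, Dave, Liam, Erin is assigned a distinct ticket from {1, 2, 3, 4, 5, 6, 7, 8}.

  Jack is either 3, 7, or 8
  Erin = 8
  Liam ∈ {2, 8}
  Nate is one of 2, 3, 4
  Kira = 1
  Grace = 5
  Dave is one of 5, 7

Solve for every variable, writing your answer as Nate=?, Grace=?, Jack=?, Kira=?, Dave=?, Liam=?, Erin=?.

Grace's domain is down to {5}, so Grace = 5. So Dave can't be 5.
Kira's domain is down to {1}, so Kira = 1.
That leaves Dave = 7. Remove 7 from Jack.
Erin's domain is down to {8}, so Erin = 8. So Jack, Liam can't be 8.
Jack must be 3 (only option left). Eliminate 3 elsewhere: Nate.
Liam's domain is down to {2}, so Liam = 2. Eliminate 2 elsewhere: Nate.
Nate's domain is down to {4}, so Nate = 4.

Nate=4, Grace=5, Jack=3, Kira=1, Dave=7, Liam=2, Erin=8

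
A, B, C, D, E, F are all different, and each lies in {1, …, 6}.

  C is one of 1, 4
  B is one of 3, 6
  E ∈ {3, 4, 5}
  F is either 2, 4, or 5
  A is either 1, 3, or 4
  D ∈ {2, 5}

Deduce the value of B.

6

Among the 6 variables, 6 fits only B (and all 6 values in {1, 2, 3, 4, 5, 6} must be used), so B = 6.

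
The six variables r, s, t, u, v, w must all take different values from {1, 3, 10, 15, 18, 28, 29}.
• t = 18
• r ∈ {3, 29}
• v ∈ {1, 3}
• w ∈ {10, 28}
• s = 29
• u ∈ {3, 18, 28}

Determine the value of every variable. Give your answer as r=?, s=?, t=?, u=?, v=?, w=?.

s must be 29 (only option left). Eliminate 29 elsewhere: r.
t has just one choice, so t = 18. So u can't be 18.
r's domain is down to {3}, so r = 3. Eliminate 3 elsewhere: u, v.
That leaves u = 28. Eliminate 28 elsewhere: w.
That leaves v = 1.
That leaves w = 10.

r=3, s=29, t=18, u=28, v=1, w=10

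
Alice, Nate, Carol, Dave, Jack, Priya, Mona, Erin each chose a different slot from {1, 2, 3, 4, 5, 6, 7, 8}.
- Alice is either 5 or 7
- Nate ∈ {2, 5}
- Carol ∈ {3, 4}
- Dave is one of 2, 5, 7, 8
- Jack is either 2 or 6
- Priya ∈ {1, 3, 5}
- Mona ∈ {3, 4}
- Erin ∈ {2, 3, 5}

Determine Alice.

7

Among the 8 variables, 1 fits only Priya (and all 8 values in {1, 2, 3, 4, 5, 6, 7, 8} must be used), so Priya = 1.
The 7 still-open variables together cover exactly {2, 3, 4, 5, 6, 7, 8} — 7 values for 7 variables — and 6 appears only in Jack's list, so Jack = 6.
Among the 6 still-open variables, 8 fits only Dave (and all 6 values in {2, 3, 4, 5, 7, 8} must be used), so Dave = 8.
The 5 still-open variables draw from only 5 values {2, 3, 4, 5, 7}, so each is used; only Alice can be 7, hence Alice = 7.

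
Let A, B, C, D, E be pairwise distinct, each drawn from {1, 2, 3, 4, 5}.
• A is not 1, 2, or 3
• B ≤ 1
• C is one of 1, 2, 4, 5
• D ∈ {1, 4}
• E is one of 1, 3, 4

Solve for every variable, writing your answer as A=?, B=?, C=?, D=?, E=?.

A=5, B=1, C=2, D=4, E=3

B must be 1 (only option left). Strike 1 from C, D, E.
D has just one choice, so D = 4. Remove 4 from A, C, E.
E's domain is down to {3}, so E = 3.
A must be 5 (only option left). Eliminate 5 elsewhere: C.
C has just one choice, so C = 2.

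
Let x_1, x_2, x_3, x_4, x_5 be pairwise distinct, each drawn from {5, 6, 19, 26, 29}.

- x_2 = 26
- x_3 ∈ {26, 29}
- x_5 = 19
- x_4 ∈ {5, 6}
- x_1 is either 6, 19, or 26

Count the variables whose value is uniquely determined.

5

x_2 has just one choice, so x_2 = 26. Remove 26 from x_1, x_3.
x_3 must be 29 (only option left).
That leaves x_5 = 19. Eliminate 19 elsewhere: x_1.
That leaves x_1 = 6. Remove 6 from x_4.
x_4's domain is down to {5}, so x_4 = 5.
Every variable is fixed: x_1=6, x_2=26, x_3=29, x_4=5, x_5=19. That makes 5.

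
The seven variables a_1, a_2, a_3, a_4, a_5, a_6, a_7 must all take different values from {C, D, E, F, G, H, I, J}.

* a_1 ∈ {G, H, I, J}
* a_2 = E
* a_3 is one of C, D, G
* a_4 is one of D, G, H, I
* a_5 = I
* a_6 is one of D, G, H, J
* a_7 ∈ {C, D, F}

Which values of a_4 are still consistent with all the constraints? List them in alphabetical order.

a_2 must be E (only option left).
a_5 must be I (only option left). Strike I from a_1, a_4.
No further eliminations apply; a_4 can still be any of D, G, H.

D, G, H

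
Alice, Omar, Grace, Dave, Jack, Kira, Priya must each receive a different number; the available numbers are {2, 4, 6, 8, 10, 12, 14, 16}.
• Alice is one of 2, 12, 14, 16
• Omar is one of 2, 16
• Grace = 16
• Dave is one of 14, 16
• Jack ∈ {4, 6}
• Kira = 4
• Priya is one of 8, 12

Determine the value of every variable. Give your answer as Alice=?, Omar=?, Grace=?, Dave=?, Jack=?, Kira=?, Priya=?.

Alice=12, Omar=2, Grace=16, Dave=14, Jack=6, Kira=4, Priya=8

Grace has just one choice, so Grace = 16. Strike 16 from Alice, Omar, Dave.
Dave has just one choice, so Dave = 14. So Alice can't be 14.
Kira's domain is down to {4}, so Kira = 4. So Jack can't be 4.
Omar must be 2 (only option left). Strike 2 from Alice.
That leaves Jack = 6.
Alice has just one choice, so Alice = 12. Eliminate 12 elsewhere: Priya.
Priya has just one choice, so Priya = 8.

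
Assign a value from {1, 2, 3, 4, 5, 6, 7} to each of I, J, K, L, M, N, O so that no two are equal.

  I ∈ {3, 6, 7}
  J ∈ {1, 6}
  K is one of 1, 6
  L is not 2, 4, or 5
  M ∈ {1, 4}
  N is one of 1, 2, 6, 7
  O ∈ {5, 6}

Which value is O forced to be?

The 7 variables together cover exactly {1, 2, 3, 4, 5, 6, 7} — 7 values for 7 variables — and 2 appears only in N's list, so N = 2.
Among the 6 still-open variables, 4 fits only M (and all 6 values in {1, 3, 4, 5, 6, 7} must be used), so M = 4.
The 5 still-open variables draw from only 5 values {1, 3, 5, 6, 7}, so each is used; only O can be 5, hence O = 5.

5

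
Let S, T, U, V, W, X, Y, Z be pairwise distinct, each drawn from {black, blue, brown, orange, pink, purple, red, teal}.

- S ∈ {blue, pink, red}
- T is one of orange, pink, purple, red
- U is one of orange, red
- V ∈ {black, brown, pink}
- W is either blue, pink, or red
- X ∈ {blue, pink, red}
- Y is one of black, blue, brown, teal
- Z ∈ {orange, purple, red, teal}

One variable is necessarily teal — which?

S, W, X share exactly the 3 values {blue, pink, red}; by pigeonhole those values go to them, so strike blue, pink, red from T, U, V, Y, Z.
U's domain is down to {orange}, so U = orange. So T, Z can't be orange.
T has just one choice, so T = purple. Remove purple from Z.
So teal goes to Z.

Z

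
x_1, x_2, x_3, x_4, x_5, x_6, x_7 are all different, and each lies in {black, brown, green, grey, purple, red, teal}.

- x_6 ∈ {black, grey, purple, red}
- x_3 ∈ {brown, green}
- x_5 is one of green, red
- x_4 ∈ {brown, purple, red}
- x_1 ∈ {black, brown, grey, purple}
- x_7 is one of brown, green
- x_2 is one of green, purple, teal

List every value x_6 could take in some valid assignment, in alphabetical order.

black, grey

Among the 7 variables, teal fits only x_2 (and all 7 values in {black, brown, green, grey, purple, red, teal} must be used), so x_2 = teal.
x_3 and x_7 share exactly the 2 values {brown, green}; by pigeonhole those values go to them, so strike brown, green from x_1, x_4, x_5.
x_5 must be red (only option left). Remove red from x_4, x_6.
That leaves x_4 = purple. Eliminate purple elsewhere: x_1, x_6.
No further eliminations apply; x_6 can still be any of black, grey.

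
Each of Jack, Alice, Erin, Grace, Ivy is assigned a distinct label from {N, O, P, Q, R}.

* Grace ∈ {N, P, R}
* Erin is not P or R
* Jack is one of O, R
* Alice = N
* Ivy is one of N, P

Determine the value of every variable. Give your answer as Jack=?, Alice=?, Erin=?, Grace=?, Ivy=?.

Alice's domain is down to {N}, so Alice = N. Remove N from Erin, Grace, Ivy.
That leaves Ivy = P. So Grace can't be P.
Grace has just one choice, so Grace = R. So Jack can't be R.
That leaves Jack = O. Strike O from Erin.
Erin has just one choice, so Erin = Q.

Jack=O, Alice=N, Erin=Q, Grace=R, Ivy=P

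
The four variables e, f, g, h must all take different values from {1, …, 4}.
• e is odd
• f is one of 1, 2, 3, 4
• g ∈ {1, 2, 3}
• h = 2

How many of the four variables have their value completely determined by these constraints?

2

h's domain is down to {2}, so h = 2. So f, g can't be 2.
The 3 still-open variables together cover exactly {1, 3, 4} — 3 values for 3 variables — and 4 appears only in f's list, so f = 4.
Determined: f=4, h=2. The other variables each still have more than one consistent value. That makes 2.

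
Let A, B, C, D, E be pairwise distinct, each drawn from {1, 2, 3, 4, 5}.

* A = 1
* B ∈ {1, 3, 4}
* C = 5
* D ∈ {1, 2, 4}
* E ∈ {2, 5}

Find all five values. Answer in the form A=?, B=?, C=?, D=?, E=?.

A=1, B=3, C=5, D=4, E=2

A has just one choice, so A = 1. Eliminate 1 elsewhere: B, D.
C must be 5 (only option left). Eliminate 5 elsewhere: E.
E has just one choice, so E = 2. Strike 2 from D.
That leaves D = 4. So B can't be 4.
B has just one choice, so B = 3.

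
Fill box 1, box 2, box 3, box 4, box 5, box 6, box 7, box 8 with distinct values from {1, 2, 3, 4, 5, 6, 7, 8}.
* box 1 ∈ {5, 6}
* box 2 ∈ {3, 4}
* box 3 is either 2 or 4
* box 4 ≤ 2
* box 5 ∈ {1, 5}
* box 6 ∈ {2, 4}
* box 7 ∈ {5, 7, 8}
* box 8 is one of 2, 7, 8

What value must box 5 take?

Among the 8 variables, 3 fits only box 2 (and all 8 values in {1, 2, 3, 4, 5, 6, 7, 8} must be used), so box 2 = 3.
Among the 7 still-open variables, 6 fits only box 1 (and all 7 values in {1, 2, 4, 5, 6, 7, 8} must be used), so box 1 = 6.
The 2 variables box 3 and box 6 are confined to {2, 4}, which locks those values in; drop them from box 4, box 8.
box 4's domain is down to {1}, so box 4 = 1. Eliminate 1 elsewhere: box 5.
So box 5 = 5.

5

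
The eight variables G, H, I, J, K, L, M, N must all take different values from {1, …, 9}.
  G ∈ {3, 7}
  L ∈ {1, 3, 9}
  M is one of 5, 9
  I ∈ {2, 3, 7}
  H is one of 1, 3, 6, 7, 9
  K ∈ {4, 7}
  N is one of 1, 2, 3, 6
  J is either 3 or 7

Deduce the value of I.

The 8 variables together cover exactly {1, 2, 3, 4, 5, 6, 7, 9} — 8 values for 8 variables — and 4 appears only in K's list, so K = 4.
The 7 still-open variables together cover exactly {1, 2, 3, 5, 6, 7, 9} — 7 values for 7 variables — and 5 appears only in M's list, so M = 5.
The 2 variables G and J are confined to {3, 7}, which locks those values in; drop them from H, I, L, N.
So I = 2.

2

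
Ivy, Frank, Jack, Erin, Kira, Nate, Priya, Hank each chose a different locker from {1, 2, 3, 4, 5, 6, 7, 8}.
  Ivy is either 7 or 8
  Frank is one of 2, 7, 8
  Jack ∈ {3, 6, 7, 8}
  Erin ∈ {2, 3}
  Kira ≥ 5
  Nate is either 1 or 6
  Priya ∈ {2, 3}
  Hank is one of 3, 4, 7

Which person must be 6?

The 8 variables draw from only 8 values {1, 2, 3, 4, 5, 6, 7, 8}, so each is used; only Nate can be 1, hence Nate = 1.
The 7 still-open variables draw from only 7 values {2, 3, 4, 5, 6, 7, 8}, so each is used; only Hank can be 4, hence Hank = 4.
The 6 still-open variables together cover exactly {2, 3, 5, 6, 7, 8} — 6 values for 6 variables — and 5 appears only in Kira's list, so Kira = 5.
Among the 5 still-open variables, 6 fits only Jack (and all 5 values in {2, 3, 6, 7, 8} must be used), so Jack = 6.

Jack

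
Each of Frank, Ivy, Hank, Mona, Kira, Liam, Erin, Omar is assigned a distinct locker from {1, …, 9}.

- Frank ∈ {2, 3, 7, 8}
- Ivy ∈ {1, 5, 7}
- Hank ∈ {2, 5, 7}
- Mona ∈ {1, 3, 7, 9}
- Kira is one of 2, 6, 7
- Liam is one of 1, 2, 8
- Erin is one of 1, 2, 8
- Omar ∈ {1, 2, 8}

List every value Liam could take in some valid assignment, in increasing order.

1, 2, 8

The 8 variables together cover exactly {1, 2, 3, 5, 6, 7, 8, 9} — 8 values for 8 variables — and 6 appears only in Kira's list, so Kira = 6.
The 7 still-open variables together cover exactly {1, 2, 3, 5, 7, 8, 9} — 7 values for 7 variables — and 9 appears only in Mona's list, so Mona = 9.
The 6 still-open variables draw from only 6 values {1, 2, 3, 5, 7, 8}, so each is used; only Frank can be 3, hence Frank = 3.
The 3 variables Liam, Erin, Omar are confined to {1, 2, 8}, which locks those values in; drop them from Ivy, Hank.
No further eliminations apply; Liam can still be any of 1, 2, 8.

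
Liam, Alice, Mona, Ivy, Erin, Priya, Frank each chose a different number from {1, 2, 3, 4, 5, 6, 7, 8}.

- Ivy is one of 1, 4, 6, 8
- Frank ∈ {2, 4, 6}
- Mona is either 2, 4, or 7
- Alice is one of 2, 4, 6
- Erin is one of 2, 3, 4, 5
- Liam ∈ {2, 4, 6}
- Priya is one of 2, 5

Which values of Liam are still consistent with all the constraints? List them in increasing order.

2, 4, 6

Liam, Alice, Frank between them cover only {2, 4, 6} — a naked triple. Remove those values from Mona, Ivy, Erin, Priya.
Mona must be 7 (only option left).
That leaves Priya = 5. So Erin can't be 5.
Erin's domain is down to {3}, so Erin = 3.
No further eliminations apply; Liam can still be any of 2, 4, 6.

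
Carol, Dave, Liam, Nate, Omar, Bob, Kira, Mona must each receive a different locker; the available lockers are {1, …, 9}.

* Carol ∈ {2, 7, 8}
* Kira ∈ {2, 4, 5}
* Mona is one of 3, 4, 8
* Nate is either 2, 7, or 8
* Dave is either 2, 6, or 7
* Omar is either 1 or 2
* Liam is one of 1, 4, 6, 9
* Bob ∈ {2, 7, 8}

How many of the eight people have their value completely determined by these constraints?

The 3 variables Carol, Nate, Bob are confined to {2, 7, 8}, which locks those values in; drop them from Dave, Omar, Kira, Mona.
That leaves Dave = 6. So Liam can't be 6.
Omar must be 1 (only option left). Eliminate 1 elsewhere: Liam.
Determined: Dave=6, Omar=1. The other people each still have more than one consistent value. That makes 2.

2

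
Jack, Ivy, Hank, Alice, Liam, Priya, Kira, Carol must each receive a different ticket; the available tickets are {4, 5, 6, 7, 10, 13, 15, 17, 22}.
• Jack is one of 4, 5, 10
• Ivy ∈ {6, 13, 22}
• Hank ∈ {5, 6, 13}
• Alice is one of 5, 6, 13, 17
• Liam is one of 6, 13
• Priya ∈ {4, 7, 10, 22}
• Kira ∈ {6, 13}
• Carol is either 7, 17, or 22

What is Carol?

7

Liam and Kira share exactly the 2 values {6, 13}; by pigeonhole those values go to them, so strike 6, 13 from Ivy, Hank, Alice.
That leaves Ivy = 22. Strike 22 from Priya, Carol.
Hank's domain is down to {5}, so Hank = 5. Eliminate 5 elsewhere: Jack, Alice.
Alice has just one choice, so Alice = 17. Strike 17 from Carol.
So Carol = 7.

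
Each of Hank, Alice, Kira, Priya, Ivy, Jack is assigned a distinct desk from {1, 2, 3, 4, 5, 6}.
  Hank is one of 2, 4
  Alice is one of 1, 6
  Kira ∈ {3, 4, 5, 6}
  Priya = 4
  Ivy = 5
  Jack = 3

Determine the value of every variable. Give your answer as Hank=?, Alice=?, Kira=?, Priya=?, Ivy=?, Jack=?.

Hank=2, Alice=1, Kira=6, Priya=4, Ivy=5, Jack=3

Priya's domain is down to {4}, so Priya = 4. Remove 4 from Hank, Kira.
That leaves Ivy = 5. Eliminate 5 elsewhere: Kira.
Jack's domain is down to {3}, so Jack = 3. Eliminate 3 elsewhere: Kira.
That leaves Hank = 2.
Kira must be 6 (only option left). So Alice can't be 6.
That leaves Alice = 1.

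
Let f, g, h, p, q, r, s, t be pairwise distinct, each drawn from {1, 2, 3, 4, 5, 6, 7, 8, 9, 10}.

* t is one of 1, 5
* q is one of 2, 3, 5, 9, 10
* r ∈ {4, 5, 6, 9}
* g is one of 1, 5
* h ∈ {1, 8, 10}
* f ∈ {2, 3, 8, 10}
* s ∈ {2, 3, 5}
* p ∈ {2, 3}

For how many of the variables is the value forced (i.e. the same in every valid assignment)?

1

g and t between them cover only {1, 5} — a naked pair. Remove those values from h, q, r, s.
The 2 variables p and s are confined to {2, 3}, which locks those values in; drop them from f, q.
The 2 variables f and h are confined to {8, 10}, which locks those values in; drop them from q.
q must be 9 (only option left). So r can't be 9.
Determined: q=9. The other variables each still have more than one consistent value. That makes 1.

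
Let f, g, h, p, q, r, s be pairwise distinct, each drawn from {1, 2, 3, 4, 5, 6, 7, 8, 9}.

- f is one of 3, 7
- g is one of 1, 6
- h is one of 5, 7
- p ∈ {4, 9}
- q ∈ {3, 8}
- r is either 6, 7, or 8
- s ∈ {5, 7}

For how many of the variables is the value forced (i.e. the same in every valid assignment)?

h and s between them cover only {5, 7} — a naked pair. Remove those values from f, r.
That leaves f = 3. So q can't be 3.
q must be 8 (only option left). Eliminate 8 elsewhere: r.
That leaves r = 6. Strike 6 from g.
g's domain is down to {1}, so g = 1.
Determined: f=3, g=1, q=8, r=6. The other variables each still have more than one consistent value. That makes 4.

4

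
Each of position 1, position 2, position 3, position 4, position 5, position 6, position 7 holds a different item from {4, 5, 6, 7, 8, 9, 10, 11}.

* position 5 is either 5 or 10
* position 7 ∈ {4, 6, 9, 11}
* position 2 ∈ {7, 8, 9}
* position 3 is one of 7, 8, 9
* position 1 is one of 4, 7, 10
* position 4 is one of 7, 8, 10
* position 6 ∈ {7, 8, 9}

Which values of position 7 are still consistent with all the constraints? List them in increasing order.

6, 11

position 2, position 3, position 6 share exactly the 3 values {7, 8, 9}; by pigeonhole those values go to them, so strike 7, 8, 9 from position 1, position 4, position 7.
position 4 has just one choice, so position 4 = 10. Remove 10 from position 1, position 5.
position 5's domain is down to {5}, so position 5 = 5.
That leaves position 1 = 4. Strike 4 from position 7.
No further eliminations apply; position 7 can still be any of 6, 11.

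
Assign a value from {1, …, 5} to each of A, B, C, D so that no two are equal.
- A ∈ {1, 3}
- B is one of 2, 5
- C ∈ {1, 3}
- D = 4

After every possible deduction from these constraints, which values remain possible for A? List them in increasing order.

D's domain is down to {4}, so D = 4.
No further eliminations apply; A can still be any of 1, 3.

1, 3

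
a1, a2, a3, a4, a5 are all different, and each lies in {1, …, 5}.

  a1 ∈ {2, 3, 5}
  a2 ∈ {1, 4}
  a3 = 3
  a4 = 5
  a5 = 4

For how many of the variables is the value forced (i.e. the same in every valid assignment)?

a3's domain is down to {3}, so a3 = 3. Eliminate 3 elsewhere: a1.
a4 has just one choice, so a4 = 5. Eliminate 5 elsewhere: a1.
a5 has just one choice, so a5 = 4. Remove 4 from a2.
That leaves a1 = 2.
That leaves a2 = 1.
Every variable is fixed: a1=2, a2=1, a3=3, a4=5, a5=4. That makes 5.

5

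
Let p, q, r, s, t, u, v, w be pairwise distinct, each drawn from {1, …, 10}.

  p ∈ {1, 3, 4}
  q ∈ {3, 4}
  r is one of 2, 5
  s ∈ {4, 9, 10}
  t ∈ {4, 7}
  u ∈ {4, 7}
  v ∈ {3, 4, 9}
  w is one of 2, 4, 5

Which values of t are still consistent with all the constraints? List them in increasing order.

4, 7

The 8 variables together cover exactly {1, 2, 3, 4, 5, 7, 9, 10} — 8 values for 8 variables — and 1 appears only in p's list, so p = 1.
The 7 still-open variables draw from only 7 values {2, 3, 4, 5, 7, 9, 10}, so each is used; only s can be 10, hence s = 10.
The 6 still-open variables draw from only 6 values {2, 3, 4, 5, 7, 9}, so each is used; only v can be 9, hence v = 9.
Among the 5 still-open variables, 3 fits only q (and all 5 values in {2, 3, 4, 5, 7} must be used), so q = 3.
The 2 variables t and u are confined to {4, 7}, which locks those values in; drop them from w.
No further eliminations apply; t can still be any of 4, 7.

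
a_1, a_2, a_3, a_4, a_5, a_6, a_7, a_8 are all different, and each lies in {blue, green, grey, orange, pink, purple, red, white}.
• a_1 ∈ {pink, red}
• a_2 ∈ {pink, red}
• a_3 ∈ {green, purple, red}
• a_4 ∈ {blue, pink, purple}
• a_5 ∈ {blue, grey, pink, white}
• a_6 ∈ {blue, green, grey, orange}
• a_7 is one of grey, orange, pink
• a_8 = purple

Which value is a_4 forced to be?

blue

a_8's domain is down to {purple}, so a_8 = purple. Eliminate purple elsewhere: a_3, a_4.
The 7 still-open variables draw from only 7 values {blue, green, grey, orange, pink, red, white}, so each is used; only a_5 can be white, hence a_5 = white.
The 2 variables a_1 and a_2 are confined to {pink, red}, which locks those values in; drop them from a_3, a_4, a_7.
So a_4 = blue.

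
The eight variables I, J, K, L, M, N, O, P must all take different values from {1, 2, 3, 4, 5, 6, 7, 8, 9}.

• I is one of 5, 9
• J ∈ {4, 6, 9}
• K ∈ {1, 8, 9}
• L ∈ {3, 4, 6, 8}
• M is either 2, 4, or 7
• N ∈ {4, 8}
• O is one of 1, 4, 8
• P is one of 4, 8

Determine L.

3

N and P between them cover only {4, 8} — a naked pair. Remove those values from J, K, L, M, O.
O must be 1 (only option left). Remove 1 from K.
K must be 9 (only option left). Eliminate 9 elsewhere: I, J.
I has just one choice, so I = 5.
J has just one choice, so J = 6. Eliminate 6 elsewhere: L.
So L = 3.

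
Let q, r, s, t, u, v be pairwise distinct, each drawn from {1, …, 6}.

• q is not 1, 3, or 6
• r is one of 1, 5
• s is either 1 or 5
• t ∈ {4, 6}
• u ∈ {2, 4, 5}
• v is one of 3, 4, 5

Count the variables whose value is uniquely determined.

2

Among the 6 variables, 3 fits only v (and all 6 values in {1, 2, 3, 4, 5, 6} must be used), so v = 3.
Among the 5 still-open variables, 6 fits only t (and all 5 values in {1, 2, 4, 5, 6} must be used), so t = 6.
r and s share exactly the 2 values {1, 5}; by pigeonhole those values go to them, so strike 1, 5 from q, u.
Determined: t=6, v=3. The other variables each still have more than one consistent value. That makes 2.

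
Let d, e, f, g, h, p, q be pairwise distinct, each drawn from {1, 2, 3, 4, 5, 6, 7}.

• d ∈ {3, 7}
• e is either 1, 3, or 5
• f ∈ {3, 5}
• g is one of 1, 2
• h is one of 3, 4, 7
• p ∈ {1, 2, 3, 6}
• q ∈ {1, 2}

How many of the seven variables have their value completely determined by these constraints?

The 7 variables together cover exactly {1, 2, 3, 4, 5, 6, 7} — 7 values for 7 variables — and 4 appears only in h's list, so h = 4.
Among the 6 still-open variables, 6 fits only p (and all 6 values in {1, 2, 3, 5, 6, 7} must be used), so p = 6.
The 5 still-open variables together cover exactly {1, 2, 3, 5, 7} — 5 values for 5 variables — and 7 appears only in d's list, so d = 7.
g and q share exactly the 2 values {1, 2}; by pigeonhole those values go to them, so strike 1, 2 from e.
Determined: d=7, h=4, p=6. The other variables each still have more than one consistent value. That makes 3.

3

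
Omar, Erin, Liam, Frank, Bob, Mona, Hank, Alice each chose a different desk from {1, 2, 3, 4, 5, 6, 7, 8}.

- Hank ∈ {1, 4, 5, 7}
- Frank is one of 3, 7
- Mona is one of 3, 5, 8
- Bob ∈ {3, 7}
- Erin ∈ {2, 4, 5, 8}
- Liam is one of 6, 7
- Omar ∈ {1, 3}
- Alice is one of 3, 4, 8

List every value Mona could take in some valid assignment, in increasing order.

Among the 8 variables, 2 fits only Erin (and all 8 values in {1, 2, 3, 4, 5, 6, 7, 8} must be used), so Erin = 2.
The 7 still-open variables draw from only 7 values {1, 3, 4, 5, 6, 7, 8}, so each is used; only Liam can be 6, hence Liam = 6.
The 2 variables Frank and Bob are confined to {3, 7}, which locks those values in; drop them from Omar, Mona, Hank, Alice.
Omar has just one choice, so Omar = 1. Eliminate 1 elsewhere: Hank.
No further eliminations apply; Mona can still be any of 5, 8.

5, 8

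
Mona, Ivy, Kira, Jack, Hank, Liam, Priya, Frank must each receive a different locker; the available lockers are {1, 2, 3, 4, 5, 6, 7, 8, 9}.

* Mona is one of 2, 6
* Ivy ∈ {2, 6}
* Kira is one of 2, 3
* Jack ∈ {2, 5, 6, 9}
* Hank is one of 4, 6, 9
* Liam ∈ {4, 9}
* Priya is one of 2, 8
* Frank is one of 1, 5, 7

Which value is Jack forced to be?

Mona and Ivy between them cover only {2, 6} — a naked pair. Remove those values from Kira, Jack, Hank, Priya.
That leaves Kira = 3.
Priya has just one choice, so Priya = 8.
Hank and Liam between them cover only {4, 9} — a naked pair. Remove those values from Jack.
So Jack = 5.

5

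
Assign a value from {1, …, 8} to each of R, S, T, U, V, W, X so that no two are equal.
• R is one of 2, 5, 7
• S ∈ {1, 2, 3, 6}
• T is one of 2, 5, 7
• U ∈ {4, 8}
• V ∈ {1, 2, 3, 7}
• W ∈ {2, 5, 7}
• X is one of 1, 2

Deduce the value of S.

6

R, T, W share exactly the 3 values {2, 5, 7}; by pigeonhole those values go to them, so strike 2, 5, 7 from S, V, X.
That leaves X = 1. Remove 1 from S, V.
V's domain is down to {3}, so V = 3. So S can't be 3.
So S = 6.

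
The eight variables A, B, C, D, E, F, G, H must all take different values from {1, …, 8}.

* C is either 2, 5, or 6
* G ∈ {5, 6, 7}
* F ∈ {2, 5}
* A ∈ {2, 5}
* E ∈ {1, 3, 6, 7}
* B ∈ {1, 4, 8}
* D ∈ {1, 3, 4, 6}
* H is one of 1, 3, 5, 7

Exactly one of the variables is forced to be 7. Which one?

The 8 variables draw from only 8 values {1, 2, 3, 4, 5, 6, 7, 8}, so each is used; only B can be 8, hence B = 8.
The 7 still-open variables together cover exactly {1, 2, 3, 4, 5, 6, 7} — 7 values for 7 variables — and 4 appears only in D's list, so D = 4.
The 2 variables A and F are confined to {2, 5}, which locks those values in; drop them from C, G, H.
C's domain is down to {6}, so C = 6. Eliminate 6 elsewhere: E, G.
So 7 goes to G.

G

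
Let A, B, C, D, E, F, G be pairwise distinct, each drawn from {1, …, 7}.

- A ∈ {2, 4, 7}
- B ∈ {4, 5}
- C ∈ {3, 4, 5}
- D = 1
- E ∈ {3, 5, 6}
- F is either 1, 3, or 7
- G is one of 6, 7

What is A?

D has just one choice, so D = 1. Strike 1 from F.
The 6 still-open variables draw from only 6 values {2, 3, 4, 5, 6, 7}, so each is used; only A can be 2, hence A = 2.

2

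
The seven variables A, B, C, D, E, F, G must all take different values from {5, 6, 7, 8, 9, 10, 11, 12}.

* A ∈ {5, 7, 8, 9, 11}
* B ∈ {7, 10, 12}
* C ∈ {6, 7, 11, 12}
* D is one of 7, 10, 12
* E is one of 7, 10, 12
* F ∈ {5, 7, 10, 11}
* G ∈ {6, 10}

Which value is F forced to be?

5

B, D, E between them cover only {7, 10, 12} — a naked triple. Remove those values from A, C, F, G.
That leaves G = 6. Remove 6 from C.
That leaves C = 11. Strike 11 from A, F.
So F = 5.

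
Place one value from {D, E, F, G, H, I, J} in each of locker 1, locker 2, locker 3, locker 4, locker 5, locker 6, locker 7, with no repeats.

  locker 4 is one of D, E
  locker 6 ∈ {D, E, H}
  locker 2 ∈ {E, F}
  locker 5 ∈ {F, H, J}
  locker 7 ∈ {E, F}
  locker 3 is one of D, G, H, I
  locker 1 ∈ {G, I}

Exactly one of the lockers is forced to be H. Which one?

locker 6

Among the 7 variables, J fits only locker 5 (and all 7 values in {D, E, F, G, H, I, J} must be used), so locker 5 = J.
locker 2 and locker 7 between them cover only {E, F} — a naked pair. Remove those values from locker 4, locker 6.
locker 4's domain is down to {D}, so locker 4 = D. Remove D from locker 3, locker 6.
So H goes to locker 6.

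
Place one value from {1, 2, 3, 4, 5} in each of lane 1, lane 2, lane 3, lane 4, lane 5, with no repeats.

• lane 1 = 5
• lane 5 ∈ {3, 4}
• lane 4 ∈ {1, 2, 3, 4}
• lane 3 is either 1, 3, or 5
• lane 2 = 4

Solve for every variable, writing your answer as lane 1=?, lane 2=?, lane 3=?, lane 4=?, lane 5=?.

lane 1 must be 5 (only option left). Remove 5 from lane 3.
lane 2 must be 4 (only option left). Remove 4 from lane 4, lane 5.
That leaves lane 5 = 3. So lane 3, lane 4 can't be 3.
That leaves lane 3 = 1. Remove 1 from lane 4.
lane 4's domain is down to {2}, so lane 4 = 2.

lane 1=5, lane 2=4, lane 3=1, lane 4=2, lane 5=3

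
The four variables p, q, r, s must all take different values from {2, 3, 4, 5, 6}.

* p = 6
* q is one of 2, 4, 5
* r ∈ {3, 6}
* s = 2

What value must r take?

p must be 6 (only option left). Remove 6 from r.
So r = 3.

3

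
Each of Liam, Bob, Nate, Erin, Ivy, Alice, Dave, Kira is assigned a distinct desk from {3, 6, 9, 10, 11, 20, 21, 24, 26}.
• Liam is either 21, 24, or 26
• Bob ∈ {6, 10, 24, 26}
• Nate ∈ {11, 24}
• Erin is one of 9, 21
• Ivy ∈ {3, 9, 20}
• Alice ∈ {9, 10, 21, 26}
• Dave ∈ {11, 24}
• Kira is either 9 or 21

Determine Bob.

6

Nate and Dave between them cover only {11, 24} — a naked pair. Remove those values from Liam, Bob.
Erin and Kira between them cover only {9, 21} — a naked pair. Remove those values from Liam, Ivy, Alice.
Liam has just one choice, so Liam = 26. Eliminate 26 elsewhere: Bob, Alice.
Alice must be 10 (only option left). Eliminate 10 elsewhere: Bob.
So Bob = 6.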